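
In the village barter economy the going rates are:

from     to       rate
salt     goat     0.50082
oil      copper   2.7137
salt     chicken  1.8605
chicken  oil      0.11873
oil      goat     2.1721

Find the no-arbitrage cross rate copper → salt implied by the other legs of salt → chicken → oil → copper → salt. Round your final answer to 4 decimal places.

Known legs of the cycle: 1.8605 × 0.11873 × 2.7137 = 0.5994486366605
For no arbitrage the full-cycle product must be 1, so the missing rate is 1 / 0.5994486366605 ≈ 1.668200.

1.6682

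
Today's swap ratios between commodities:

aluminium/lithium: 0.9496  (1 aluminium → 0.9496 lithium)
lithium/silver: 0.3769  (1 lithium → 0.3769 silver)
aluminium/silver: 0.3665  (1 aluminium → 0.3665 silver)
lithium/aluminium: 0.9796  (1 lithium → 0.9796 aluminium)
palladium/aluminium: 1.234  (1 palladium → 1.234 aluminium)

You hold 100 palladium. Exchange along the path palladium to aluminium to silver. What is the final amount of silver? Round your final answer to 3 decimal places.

45.226

100 palladium × 1.234 = 123.4 aluminium
123.4 aluminium × 0.3665 = 45.2261 silver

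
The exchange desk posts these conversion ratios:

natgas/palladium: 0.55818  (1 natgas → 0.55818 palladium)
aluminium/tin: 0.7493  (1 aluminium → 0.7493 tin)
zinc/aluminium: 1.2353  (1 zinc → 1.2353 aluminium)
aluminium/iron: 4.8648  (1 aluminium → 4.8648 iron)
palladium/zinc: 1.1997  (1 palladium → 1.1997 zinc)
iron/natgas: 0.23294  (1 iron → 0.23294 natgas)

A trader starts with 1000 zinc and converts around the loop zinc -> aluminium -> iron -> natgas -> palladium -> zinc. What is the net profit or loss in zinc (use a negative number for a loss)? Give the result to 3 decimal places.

1000 zinc × 1.2353 = 1235.3 aluminium
1235.3 aluminium × 4.8648 = 6009.48744 iron
6009.48744 iron × 0.23294 = 1399.8500042736 natgas
1399.8500042736 natgas × 0.55818 = 781.368275385438048 palladium
781.368275385438048 palladium × 1.1997 = 937.4075199799100261856 zinc
Net change: 937.4075199799100261856 − 1000 = -62.5924800200899738144 zinc

-62.592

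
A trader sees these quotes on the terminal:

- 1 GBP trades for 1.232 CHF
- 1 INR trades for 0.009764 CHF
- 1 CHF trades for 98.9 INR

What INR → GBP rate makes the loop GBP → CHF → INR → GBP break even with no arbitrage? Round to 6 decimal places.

Known legs of the cycle: 1.232 × 98.9 = 121.8448
For no arbitrage the full-cycle product must be 1, so the missing rate is 1 / 121.8448 ≈ 0.00820716.

0.008207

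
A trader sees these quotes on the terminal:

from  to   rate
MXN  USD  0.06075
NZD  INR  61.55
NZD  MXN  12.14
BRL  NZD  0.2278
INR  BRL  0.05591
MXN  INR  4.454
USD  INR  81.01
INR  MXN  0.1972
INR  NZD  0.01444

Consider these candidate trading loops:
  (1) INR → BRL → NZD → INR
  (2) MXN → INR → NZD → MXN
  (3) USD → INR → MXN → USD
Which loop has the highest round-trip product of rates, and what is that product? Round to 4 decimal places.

0.9705

(1) 0.05591 × 0.2278 × 61.55 = 0.78392
(2) 4.454 × 0.01444 × 12.14 = 0.78079
(3) 81.01 × 0.1972 × 0.06075 = 0.97049
Highest is cycle (3) at 0.9705 (≤1, no arbitrage).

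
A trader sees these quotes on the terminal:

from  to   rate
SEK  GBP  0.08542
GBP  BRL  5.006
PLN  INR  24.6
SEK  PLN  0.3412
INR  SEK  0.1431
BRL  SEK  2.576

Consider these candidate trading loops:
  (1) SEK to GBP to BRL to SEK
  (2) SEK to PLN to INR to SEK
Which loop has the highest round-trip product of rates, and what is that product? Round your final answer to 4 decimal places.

1.2011

(1) 0.08542 × 5.006 × 2.576 = 1.10153
(2) 0.3412 × 24.6 × 0.1431 = 1.20111
Highest is cycle (2) at 1.2011 (>1, arbitrage).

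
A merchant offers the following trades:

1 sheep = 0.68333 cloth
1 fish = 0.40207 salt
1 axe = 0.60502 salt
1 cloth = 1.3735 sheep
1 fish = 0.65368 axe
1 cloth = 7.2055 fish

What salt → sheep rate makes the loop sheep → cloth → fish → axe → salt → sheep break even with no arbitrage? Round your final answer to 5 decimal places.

0.51354

Known legs of the cycle: 0.68333 × 7.2055 × 0.65368 × 0.60502 = 1.947285092385606584
For no arbitrage the full-cycle product must be 1, so the missing rate is 1 / 1.947285092385606584 ≈ 0.5135355.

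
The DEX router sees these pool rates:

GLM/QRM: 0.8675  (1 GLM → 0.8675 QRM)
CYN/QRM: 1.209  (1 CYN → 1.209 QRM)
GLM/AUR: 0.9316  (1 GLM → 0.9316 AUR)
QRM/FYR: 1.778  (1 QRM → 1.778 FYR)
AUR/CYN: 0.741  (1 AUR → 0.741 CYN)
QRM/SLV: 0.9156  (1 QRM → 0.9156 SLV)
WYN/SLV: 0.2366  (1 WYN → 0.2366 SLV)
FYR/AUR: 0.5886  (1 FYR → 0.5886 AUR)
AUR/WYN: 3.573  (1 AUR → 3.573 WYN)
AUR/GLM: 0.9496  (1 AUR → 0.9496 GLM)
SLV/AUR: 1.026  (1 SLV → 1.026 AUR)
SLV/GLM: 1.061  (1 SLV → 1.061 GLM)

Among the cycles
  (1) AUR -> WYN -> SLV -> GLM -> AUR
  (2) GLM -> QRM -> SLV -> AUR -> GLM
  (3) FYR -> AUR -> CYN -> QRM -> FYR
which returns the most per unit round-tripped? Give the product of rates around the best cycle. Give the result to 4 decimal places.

(1) 3.573 × 0.2366 × 1.061 × 0.9316 = 0.83559
(2) 0.8675 × 0.9156 × 1.026 × 0.9496 = 0.77386
(3) 0.5886 × 0.741 × 1.209 × 1.778 = 0.93755
Highest is cycle (3) at 0.9376 (≤1, no arbitrage).

0.9376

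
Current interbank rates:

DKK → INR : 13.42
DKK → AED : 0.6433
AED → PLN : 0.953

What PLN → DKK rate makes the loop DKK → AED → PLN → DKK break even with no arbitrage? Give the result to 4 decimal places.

Known legs of the cycle: 0.6433 × 0.953 = 0.6130649
For no arbitrage the full-cycle product must be 1, so the missing rate is 1 / 0.6130649 ≈ 1.631149.

1.6311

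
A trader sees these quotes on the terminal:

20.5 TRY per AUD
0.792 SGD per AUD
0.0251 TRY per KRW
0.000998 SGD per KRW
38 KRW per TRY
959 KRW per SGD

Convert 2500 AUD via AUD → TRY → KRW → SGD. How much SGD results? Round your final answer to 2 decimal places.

2500 AUD × 20.5 = 51250 TRY
51250 TRY × 38 = 1947500 KRW
1947500 KRW × 0.000998 = 1943.605 SGD

1943.61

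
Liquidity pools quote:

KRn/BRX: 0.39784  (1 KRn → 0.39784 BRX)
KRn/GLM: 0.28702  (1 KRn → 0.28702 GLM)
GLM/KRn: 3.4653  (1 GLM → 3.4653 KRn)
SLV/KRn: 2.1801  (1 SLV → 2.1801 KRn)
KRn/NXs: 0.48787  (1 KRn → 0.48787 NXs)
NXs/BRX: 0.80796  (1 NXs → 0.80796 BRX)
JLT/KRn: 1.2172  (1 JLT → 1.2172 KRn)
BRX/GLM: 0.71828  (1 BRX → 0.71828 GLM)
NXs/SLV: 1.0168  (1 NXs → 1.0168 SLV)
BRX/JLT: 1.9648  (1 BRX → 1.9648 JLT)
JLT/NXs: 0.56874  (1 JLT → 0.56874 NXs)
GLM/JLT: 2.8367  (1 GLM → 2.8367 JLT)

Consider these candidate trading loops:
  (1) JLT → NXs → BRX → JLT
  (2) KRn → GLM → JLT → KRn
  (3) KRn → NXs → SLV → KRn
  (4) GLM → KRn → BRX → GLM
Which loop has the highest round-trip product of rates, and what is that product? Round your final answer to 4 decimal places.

1.0815

(1) 0.56874 × 0.80796 × 1.9648 = 0.90286
(2) 0.28702 × 2.8367 × 1.2172 = 0.99103
(3) 0.48787 × 1.0168 × 2.1801 = 1.08147
(4) 3.4653 × 0.39784 × 0.71828 = 0.99025
Highest is cycle (3) at 1.0815 (>1, arbitrage).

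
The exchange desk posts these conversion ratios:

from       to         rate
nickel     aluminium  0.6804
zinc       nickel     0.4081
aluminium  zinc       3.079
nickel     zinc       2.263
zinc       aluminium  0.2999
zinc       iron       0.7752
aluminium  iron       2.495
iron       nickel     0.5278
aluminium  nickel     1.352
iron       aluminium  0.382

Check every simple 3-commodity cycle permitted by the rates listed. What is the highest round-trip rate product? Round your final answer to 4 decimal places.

0.9259

iron→nickel→zinc→iron: 0.5278 × 2.263 × 0.7752 = 0.92591
aluminium→nickel→zinc→aluminium: 1.352 × 2.263 × 0.2999 = 0.91757
iron→aluminium→zinc→iron: 0.382 × 3.079 × 0.7752 = 0.91177
iron→nickel→aluminium→iron: 0.5278 × 0.6804 × 2.495 = 0.89599
aluminium→zinc→nickel→aluminium: 3.079 × 0.4081 × 0.6804 = 0.85495
Maximum is iron→nickel→zinc→iron at 0.9259; no arbitrage — every cycle loses value.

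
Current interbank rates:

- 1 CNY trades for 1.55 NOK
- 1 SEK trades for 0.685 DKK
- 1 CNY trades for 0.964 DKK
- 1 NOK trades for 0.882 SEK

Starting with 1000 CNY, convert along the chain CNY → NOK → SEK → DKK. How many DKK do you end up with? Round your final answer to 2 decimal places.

936.46

1000 CNY × 1.55 = 1550 NOK
1550 NOK × 0.882 = 1367.1 SEK
1367.1 SEK × 0.685 = 936.4635 DKK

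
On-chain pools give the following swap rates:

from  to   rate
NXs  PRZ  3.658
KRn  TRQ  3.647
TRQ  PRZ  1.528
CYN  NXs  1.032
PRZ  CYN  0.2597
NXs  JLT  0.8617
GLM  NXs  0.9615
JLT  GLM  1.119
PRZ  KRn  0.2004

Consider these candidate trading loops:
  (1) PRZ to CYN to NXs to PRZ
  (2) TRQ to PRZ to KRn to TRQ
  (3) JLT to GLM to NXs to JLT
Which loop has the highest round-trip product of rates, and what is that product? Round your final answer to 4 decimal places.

1.1168

(1) 0.2597 × 1.032 × 3.658 = 0.98038
(2) 1.528 × 0.2004 × 3.647 = 1.11675
(3) 1.119 × 0.9615 × 0.8617 = 0.92712
Highest is cycle (2) at 1.1168 (>1, arbitrage).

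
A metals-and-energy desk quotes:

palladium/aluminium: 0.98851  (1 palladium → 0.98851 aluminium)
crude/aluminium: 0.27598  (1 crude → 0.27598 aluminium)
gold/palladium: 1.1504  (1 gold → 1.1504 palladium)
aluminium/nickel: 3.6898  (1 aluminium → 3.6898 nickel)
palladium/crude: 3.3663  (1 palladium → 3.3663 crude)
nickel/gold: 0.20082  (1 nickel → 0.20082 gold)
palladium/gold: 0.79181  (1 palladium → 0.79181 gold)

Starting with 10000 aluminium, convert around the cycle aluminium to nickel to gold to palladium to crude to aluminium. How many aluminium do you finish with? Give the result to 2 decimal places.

7919.34

10000 aluminium × 3.6898 = 36898 nickel
36898 nickel × 0.20082 = 7409.85636 gold
7409.85636 gold × 1.1504 = 8524.298756544 palladium
8524.298756544 palladium × 3.3663 = 28695.3469041540672 crude
28695.3469041540672 crude × 0.27598 = 7919.341838608439465856 aluminium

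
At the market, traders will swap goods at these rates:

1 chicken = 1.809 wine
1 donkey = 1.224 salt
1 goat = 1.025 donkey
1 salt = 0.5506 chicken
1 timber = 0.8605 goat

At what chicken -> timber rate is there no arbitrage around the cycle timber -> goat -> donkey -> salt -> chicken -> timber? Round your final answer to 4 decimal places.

Known legs of the cycle: 0.8605 × 1.025 × 1.224 × 0.5506 = 0.59441856498
For no arbitrage the full-cycle product must be 1, so the missing rate is 1 / 0.59441856498 ≈ 1.682316.

1.6823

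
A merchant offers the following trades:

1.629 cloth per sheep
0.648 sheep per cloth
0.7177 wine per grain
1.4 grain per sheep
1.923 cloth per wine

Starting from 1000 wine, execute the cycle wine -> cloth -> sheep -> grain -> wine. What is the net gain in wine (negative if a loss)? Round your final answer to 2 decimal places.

252.06

1000 wine × 1.923 = 1923 cloth
1923 cloth × 0.648 = 1246.104 sheep
1246.104 sheep × 1.4 = 1744.5456 grain
1744.5456 grain × 0.7177 = 1252.06037712 wine
Net change: 1252.06037712 − 1000 = 252.06037712 wine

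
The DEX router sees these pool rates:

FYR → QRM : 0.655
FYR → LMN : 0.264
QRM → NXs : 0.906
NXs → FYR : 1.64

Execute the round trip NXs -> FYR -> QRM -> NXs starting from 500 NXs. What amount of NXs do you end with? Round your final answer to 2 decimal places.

500 NXs × 1.64 = 820 FYR
820 FYR × 0.655 = 537.1 QRM
537.1 QRM × 0.906 = 486.6126 NXs

486.61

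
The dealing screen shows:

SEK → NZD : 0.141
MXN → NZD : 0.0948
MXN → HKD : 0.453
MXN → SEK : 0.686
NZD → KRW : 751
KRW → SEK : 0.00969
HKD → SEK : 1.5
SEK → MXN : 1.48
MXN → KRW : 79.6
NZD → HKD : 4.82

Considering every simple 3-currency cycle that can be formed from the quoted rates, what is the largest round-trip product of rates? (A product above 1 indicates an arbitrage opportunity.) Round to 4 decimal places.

MXN→KRW→SEK→MXN: 79.6 × 0.00969 × 1.48 = 1.14156
NZD→KRW→SEK→NZD: 751 × 0.00969 × 0.141 = 1.02608
NZD→HKD→SEK→NZD: 4.82 × 1.5 × 0.141 = 1.01943
HKD→SEK→MXN→HKD: 1.5 × 1.48 × 0.453 = 1.00566
Maximum is MXN→KRW→SEK→MXN at 1.1416; arbitrage exists.

1.1416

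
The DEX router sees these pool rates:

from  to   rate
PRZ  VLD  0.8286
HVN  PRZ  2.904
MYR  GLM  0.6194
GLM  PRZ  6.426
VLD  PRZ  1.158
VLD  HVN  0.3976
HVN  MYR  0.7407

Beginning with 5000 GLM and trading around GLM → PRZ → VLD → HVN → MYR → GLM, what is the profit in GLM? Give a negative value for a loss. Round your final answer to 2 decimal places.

5000 GLM × 6.426 = 32130 PRZ
32130 PRZ × 0.8286 = 26622.918 VLD
26622.918 VLD × 0.3976 = 10585.2721968 HVN
10585.2721968 HVN × 0.7407 = 7840.51111616976 MYR
7840.51111616976 MYR × 0.6194 = 4856.412585355549344 GLM
Net change: 4856.412585355549344 − 5000 = -143.587414644450656 GLM

-143.59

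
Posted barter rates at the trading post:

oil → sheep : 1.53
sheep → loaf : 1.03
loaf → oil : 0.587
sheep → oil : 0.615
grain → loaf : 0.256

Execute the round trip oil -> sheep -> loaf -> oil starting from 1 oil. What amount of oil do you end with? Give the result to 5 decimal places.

1 oil × 1.53 = 1.53 sheep
1.53 sheep × 1.03 = 1.5759 loaf
1.5759 loaf × 0.587 = 0.9250533 oil

0.92505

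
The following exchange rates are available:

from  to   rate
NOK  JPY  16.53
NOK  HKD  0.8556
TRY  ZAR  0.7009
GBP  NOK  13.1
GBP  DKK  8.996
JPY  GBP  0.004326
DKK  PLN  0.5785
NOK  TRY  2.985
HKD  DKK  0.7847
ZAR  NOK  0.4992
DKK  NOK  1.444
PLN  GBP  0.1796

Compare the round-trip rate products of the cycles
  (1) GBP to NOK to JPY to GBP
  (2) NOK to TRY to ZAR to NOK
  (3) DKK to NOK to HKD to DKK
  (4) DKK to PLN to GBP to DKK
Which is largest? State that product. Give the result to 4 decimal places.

1.0444

(1) 13.1 × 16.53 × 0.004326 = 0.93677
(2) 2.985 × 0.7009 × 0.4992 = 1.04442
(3) 1.444 × 0.8556 × 0.7847 = 0.96949
(4) 0.5785 × 0.1796 × 8.996 = 0.93467
Highest is cycle (2) at 1.0444 (>1, arbitrage).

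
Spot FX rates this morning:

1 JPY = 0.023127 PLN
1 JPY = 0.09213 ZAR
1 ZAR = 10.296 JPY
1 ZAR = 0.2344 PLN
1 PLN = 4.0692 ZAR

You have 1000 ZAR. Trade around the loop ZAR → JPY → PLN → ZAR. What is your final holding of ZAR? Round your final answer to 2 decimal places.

1000 ZAR × 10.296 = 10296 JPY
10296 JPY × 0.023127 = 238.115592 PLN
238.115592 PLN × 4.0692 = 968.9399669664 ZAR

968.94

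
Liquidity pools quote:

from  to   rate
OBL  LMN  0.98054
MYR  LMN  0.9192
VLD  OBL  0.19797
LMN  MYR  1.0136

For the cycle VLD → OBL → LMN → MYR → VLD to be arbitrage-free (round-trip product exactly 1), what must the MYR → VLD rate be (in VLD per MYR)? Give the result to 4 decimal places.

5.0824

Known legs of the cycle: 0.19797 × 0.98054 × 1.0136 = 0.19675750185168
For no arbitrage the full-cycle product must be 1, so the missing rate is 1 / 0.19675750185168 ≈ 5.082398.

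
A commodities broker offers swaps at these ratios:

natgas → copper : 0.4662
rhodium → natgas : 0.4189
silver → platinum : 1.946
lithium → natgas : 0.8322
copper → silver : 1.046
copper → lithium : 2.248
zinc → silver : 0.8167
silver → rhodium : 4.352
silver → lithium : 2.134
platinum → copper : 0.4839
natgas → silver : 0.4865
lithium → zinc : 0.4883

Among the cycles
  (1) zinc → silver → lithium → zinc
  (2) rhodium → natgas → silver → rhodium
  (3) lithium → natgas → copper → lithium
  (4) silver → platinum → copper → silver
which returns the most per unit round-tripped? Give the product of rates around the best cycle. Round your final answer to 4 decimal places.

(1) 0.8167 × 2.134 × 0.4883 = 0.85103
(2) 0.4189 × 0.4865 × 4.352 = 0.88692
(3) 0.8322 × 0.4662 × 2.248 = 0.87216
(4) 1.946 × 0.4839 × 1.046 = 0.98499
Highest is cycle (4) at 0.9850 (≤1, no arbitrage).

0.9850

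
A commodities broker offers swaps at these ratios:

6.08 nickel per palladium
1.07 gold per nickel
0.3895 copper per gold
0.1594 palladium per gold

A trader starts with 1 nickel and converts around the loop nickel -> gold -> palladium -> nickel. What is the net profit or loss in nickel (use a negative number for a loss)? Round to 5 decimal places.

0.03699

1 nickel × 1.07 = 1.07 gold
1.07 gold × 0.1594 = 0.170558 palladium
0.170558 palladium × 6.08 = 1.03699264 nickel
Net change: 1.03699264 − 1 = 0.03699264 nickel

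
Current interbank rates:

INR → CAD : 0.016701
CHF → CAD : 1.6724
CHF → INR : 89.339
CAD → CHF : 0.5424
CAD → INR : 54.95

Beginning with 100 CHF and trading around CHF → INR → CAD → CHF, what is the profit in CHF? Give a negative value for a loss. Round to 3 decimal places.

-19.071

100 CHF × 89.339 = 8933.9 INR
8933.9 INR × 0.016701 = 149.2050639 CAD
149.2050639 CAD × 0.5424 = 80.92882665936 CHF
Net change: 80.92882665936 − 100 = -19.07117334064 CHF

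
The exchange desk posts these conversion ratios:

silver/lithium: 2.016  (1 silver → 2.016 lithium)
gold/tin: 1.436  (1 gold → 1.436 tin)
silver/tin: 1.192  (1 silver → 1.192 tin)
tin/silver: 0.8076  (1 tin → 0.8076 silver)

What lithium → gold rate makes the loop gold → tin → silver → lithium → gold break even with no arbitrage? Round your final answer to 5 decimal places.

0.42772

Known legs of the cycle: 1.436 × 0.8076 × 2.016 = 2.3379826176
For no arbitrage the full-cycle product must be 1, so the missing rate is 1 / 2.3379826176 ≈ 0.4277192.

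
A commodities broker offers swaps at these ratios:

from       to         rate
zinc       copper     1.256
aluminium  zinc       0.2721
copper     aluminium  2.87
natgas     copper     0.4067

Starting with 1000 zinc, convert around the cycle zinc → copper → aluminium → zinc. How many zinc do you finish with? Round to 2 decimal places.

980.84

1000 zinc × 1.256 = 1256 copper
1256 copper × 2.87 = 3604.72 aluminium
3604.72 aluminium × 0.2721 = 980.844312 zinc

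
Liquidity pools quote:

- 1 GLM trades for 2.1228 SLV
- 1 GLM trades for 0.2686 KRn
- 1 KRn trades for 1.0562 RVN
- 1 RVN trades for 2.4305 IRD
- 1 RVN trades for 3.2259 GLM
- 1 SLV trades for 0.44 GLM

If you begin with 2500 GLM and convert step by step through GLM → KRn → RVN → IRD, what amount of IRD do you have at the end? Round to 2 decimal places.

2500 GLM × 0.2686 = 671.5 KRn
671.5 KRn × 1.0562 = 709.2383 RVN
709.2383 RVN × 2.4305 = 1723.80368815 IRD

1723.80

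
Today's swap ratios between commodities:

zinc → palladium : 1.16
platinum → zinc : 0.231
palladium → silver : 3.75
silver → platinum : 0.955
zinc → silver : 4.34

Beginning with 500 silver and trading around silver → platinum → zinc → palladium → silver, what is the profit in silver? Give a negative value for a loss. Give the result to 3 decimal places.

500 silver × 0.955 = 477.5 platinum
477.5 platinum × 0.231 = 110.3025 zinc
110.3025 zinc × 1.16 = 127.9509 palladium
127.9509 palladium × 3.75 = 479.815875 silver
Net change: 479.815875 − 500 = -20.184125 silver

-20.184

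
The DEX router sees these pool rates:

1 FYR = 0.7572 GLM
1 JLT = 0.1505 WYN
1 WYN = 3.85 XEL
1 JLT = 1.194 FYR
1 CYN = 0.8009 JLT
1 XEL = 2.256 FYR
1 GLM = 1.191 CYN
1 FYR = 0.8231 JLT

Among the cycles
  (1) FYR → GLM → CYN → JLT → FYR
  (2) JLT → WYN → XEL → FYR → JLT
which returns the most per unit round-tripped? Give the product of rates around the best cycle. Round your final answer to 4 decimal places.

1.0759

(1) 0.7572 × 1.191 × 0.8009 × 1.194 = 0.86239
(2) 0.1505 × 3.85 × 2.256 × 0.8231 = 1.07594
Highest is cycle (2) at 1.0759 (>1, arbitrage).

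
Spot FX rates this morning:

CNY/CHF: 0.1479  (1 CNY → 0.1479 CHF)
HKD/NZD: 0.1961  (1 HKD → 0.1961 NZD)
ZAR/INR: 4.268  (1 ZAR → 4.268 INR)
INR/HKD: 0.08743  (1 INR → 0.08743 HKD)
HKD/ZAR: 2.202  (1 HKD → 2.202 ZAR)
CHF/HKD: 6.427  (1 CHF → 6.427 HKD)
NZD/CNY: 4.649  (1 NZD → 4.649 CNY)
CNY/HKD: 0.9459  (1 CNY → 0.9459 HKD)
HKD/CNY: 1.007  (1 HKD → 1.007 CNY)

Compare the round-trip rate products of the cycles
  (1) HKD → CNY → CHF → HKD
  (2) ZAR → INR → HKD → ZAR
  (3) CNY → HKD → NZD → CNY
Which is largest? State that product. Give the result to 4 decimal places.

0.9572

(1) 1.007 × 0.1479 × 6.427 = 0.95721
(2) 4.268 × 0.08743 × 2.202 = 0.82168
(3) 0.9459 × 0.1961 × 4.649 = 0.86235
Highest is cycle (1) at 0.9572 (≤1, no arbitrage).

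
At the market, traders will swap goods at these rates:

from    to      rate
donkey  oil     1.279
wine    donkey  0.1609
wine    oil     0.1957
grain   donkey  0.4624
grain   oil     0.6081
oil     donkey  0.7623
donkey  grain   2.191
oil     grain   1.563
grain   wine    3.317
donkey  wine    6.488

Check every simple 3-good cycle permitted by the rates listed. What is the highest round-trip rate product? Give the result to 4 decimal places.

grain→wine→donkey→grain: 3.317 × 0.1609 × 2.191 = 1.16935
grain→oil→donkey→grain: 0.6081 × 0.7623 × 2.191 = 1.01565
grain→wine→oil→grain: 3.317 × 0.1957 × 1.563 = 1.01460
oil→donkey→wine→oil: 0.7623 × 6.488 × 0.1957 = 0.96789
grain→donkey→oil→grain: 0.4624 × 1.279 × 1.563 = 0.92437
Maximum is grain→wine→donkey→grain at 1.1693; arbitrage exists.

1.1693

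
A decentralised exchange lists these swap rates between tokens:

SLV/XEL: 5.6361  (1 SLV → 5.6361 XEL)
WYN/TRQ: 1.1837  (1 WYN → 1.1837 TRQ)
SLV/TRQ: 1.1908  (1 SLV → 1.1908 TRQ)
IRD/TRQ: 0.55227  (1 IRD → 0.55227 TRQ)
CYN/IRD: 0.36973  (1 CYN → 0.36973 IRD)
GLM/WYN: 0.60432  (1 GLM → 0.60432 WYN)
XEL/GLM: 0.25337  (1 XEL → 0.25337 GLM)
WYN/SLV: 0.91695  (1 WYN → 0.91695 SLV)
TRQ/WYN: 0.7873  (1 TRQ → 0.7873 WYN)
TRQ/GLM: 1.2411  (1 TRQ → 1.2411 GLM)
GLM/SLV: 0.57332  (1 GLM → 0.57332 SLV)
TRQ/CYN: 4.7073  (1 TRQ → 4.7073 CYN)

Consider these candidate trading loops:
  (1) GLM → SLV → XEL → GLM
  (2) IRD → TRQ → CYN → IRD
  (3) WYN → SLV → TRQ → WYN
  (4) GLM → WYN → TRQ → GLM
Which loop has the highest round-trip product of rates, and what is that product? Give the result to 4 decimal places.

(1) 0.57332 × 5.6361 × 0.25337 = 0.81871
(2) 0.55227 × 4.7073 × 0.36973 = 0.96119
(3) 0.91695 × 1.1908 × 0.7873 = 0.85966
(4) 0.60432 × 1.1837 × 1.2411 = 0.88780
Highest is cycle (2) at 0.9612 (≤1, no arbitrage).

0.9612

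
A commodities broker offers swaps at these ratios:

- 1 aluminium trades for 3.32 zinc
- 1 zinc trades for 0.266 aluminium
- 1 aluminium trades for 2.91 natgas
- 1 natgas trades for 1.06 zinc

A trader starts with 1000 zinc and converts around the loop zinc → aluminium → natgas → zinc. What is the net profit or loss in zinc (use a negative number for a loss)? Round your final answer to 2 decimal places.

-179.50

1000 zinc × 0.266 = 266 aluminium
266 aluminium × 2.91 = 774.06 natgas
774.06 natgas × 1.06 = 820.5036 zinc
Net change: 820.5036 − 1000 = -179.4964 zinc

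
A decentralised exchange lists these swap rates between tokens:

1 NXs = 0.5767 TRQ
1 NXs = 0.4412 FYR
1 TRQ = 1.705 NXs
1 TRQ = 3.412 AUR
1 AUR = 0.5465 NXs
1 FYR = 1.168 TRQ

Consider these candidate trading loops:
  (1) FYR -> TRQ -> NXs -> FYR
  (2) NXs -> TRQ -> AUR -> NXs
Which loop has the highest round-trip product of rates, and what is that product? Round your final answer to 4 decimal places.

1.0753

(1) 1.168 × 1.705 × 0.4412 = 0.87862
(2) 0.5767 × 3.412 × 0.5465 = 1.07535
Highest is cycle (2) at 1.0753 (>1, arbitrage).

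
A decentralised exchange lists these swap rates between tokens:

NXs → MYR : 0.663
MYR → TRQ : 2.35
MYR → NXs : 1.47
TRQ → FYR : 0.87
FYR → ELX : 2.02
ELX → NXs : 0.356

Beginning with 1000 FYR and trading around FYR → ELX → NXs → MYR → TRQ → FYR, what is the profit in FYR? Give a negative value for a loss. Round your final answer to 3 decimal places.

1000 FYR × 2.02 = 2020 ELX
2020 ELX × 0.356 = 719.12 NXs
719.12 NXs × 0.663 = 476.77656 MYR
476.77656 MYR × 2.35 = 1120.424916 TRQ
1120.424916 TRQ × 0.87 = 974.76967692 FYR
Net change: 974.76967692 − 1000 = -25.23032308 FYR

-25.230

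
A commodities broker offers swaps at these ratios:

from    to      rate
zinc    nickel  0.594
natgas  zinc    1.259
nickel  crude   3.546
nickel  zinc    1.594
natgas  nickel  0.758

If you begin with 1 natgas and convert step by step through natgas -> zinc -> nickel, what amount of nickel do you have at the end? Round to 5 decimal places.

1 natgas × 1.259 = 1.259 zinc
1.259 zinc × 0.594 = 0.747846 nickel

0.74785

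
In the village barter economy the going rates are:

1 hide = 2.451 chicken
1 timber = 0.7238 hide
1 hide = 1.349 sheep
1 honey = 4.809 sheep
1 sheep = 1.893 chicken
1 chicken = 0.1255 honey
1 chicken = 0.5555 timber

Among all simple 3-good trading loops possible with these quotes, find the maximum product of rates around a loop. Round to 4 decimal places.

1.1425

honey→sheep→chicken→honey: 4.809 × 1.893 × 0.1255 = 1.14248
hide→chicken→timber→hide: 2.451 × 0.5555 × 0.7238 = 0.98548
Maximum is honey→sheep→chicken→honey at 1.1425; arbitrage exists.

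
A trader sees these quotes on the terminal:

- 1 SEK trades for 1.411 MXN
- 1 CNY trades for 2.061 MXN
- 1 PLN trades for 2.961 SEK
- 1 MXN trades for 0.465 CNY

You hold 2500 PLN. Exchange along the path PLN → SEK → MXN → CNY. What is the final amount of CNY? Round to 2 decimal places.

2500 PLN × 2.961 = 7402.5 SEK
7402.5 SEK × 1.411 = 10444.9275 MXN
10444.9275 MXN × 0.465 = 4856.8912875 CNY

4856.89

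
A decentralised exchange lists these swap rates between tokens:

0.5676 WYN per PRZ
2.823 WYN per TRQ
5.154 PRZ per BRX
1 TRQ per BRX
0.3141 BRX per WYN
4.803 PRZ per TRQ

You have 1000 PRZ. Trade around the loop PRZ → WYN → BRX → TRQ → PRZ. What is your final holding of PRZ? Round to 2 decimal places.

856.29

1000 PRZ × 0.5676 = 567.6 WYN
567.6 WYN × 0.3141 = 178.28316 BRX
178.28316 BRX × 1 = 178.28316 TRQ
178.28316 TRQ × 4.803 = 856.29401748 PRZ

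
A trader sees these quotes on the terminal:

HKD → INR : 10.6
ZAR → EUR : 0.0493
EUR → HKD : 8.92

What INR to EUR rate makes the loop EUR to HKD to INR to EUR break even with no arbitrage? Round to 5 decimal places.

0.01058

Known legs of the cycle: 8.92 × 10.6 = 94.552
For no arbitrage the full-cycle product must be 1, so the missing rate is 1 / 94.552 ≈ 0.0105762.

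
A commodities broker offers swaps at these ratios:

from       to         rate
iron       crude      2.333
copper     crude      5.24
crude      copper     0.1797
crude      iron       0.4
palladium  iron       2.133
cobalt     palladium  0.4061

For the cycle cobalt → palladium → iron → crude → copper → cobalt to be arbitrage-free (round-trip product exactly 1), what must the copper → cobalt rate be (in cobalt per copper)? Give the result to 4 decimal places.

2.7537

Known legs of the cycle: 0.4061 × 2.133 × 2.333 × 0.1797 = 0.36315051203313
For no arbitrage the full-cycle product must be 1, so the missing rate is 1 / 0.36315051203313 ≈ 2.753679.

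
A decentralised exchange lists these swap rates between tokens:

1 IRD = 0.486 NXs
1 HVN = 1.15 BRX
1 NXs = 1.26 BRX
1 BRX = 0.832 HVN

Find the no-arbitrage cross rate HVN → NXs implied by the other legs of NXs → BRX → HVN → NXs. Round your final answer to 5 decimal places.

0.95391

Known legs of the cycle: 1.26 × 0.832 = 1.04832
For no arbitrage the full-cycle product must be 1, so the missing rate is 1 / 1.04832 ≈ 0.9539072.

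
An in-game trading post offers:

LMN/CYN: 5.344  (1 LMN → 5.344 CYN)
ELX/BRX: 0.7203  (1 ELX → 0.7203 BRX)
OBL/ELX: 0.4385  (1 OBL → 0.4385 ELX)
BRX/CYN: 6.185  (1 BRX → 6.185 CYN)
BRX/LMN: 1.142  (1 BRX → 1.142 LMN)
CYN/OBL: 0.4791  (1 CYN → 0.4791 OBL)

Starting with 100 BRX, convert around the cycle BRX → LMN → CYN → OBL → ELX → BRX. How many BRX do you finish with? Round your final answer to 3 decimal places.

100 BRX × 1.142 = 114.2 LMN
114.2 LMN × 5.344 = 610.2848 CYN
610.2848 CYN × 0.4791 = 292.38744768 OBL
292.38744768 OBL × 0.4385 = 128.21189580768 ELX
128.21189580768 ELX × 0.7203 = 92.351028550271904 BRX

92.351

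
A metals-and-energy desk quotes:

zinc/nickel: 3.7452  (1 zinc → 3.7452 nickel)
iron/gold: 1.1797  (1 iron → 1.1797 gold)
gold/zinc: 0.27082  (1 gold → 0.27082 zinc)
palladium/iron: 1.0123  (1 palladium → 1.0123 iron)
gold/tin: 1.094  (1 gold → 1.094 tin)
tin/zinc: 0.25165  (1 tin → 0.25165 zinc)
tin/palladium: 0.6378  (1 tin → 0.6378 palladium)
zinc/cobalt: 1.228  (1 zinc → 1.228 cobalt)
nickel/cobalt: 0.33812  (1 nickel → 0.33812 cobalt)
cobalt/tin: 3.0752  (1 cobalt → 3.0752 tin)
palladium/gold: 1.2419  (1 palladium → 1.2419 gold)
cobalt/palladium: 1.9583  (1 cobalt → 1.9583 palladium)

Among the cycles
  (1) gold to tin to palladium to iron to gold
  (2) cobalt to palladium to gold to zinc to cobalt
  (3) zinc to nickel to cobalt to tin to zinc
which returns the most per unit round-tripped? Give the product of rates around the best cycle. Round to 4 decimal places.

0.9800

(1) 1.094 × 0.6378 × 1.0123 × 1.1797 = 0.83326
(2) 1.9583 × 1.2419 × 0.27082 × 1.228 = 0.80881
(3) 3.7452 × 0.33812 × 3.0752 × 0.25165 = 0.97998
Highest is cycle (3) at 0.9800 (≤1, no arbitrage).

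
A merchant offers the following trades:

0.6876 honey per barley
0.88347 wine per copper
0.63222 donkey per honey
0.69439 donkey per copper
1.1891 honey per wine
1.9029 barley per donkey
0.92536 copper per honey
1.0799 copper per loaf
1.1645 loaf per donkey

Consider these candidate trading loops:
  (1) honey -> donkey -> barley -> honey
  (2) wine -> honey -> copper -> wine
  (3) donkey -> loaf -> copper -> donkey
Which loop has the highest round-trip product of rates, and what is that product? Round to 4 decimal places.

0.9721

(1) 0.63222 × 1.9029 × 0.6876 = 0.82722
(2) 1.1891 × 0.92536 × 0.88347 = 0.97212
(3) 1.1645 × 1.0799 × 0.69439 = 0.87323
Highest is cycle (2) at 0.9721 (≤1, no arbitrage).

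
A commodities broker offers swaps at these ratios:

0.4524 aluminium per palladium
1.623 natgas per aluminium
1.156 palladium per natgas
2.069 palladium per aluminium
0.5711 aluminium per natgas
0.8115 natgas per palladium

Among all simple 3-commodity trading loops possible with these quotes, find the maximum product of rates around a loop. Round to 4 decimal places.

0.9589

natgas→aluminium→palladium→natgas: 0.5711 × 2.069 × 0.8115 = 0.95887
natgas→palladium→aluminium→natgas: 1.156 × 0.4524 × 1.623 = 0.84879
Maximum is natgas→aluminium→palladium→natgas at 0.9589; no arbitrage — every cycle loses value.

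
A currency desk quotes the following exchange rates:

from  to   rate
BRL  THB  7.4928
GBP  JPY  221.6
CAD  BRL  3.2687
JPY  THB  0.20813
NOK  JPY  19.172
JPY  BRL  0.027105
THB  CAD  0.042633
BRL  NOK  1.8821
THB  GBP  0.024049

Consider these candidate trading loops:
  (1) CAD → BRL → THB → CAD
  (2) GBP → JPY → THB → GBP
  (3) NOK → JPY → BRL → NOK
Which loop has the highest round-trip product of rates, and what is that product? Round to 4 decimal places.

(1) 3.2687 × 7.4928 × 0.042633 = 1.04416
(2) 221.6 × 0.20813 × 0.024049 = 1.10918
(3) 19.172 × 0.027105 × 1.8821 = 0.97805
Highest is cycle (2) at 1.1092 (>1, arbitrage).

1.1092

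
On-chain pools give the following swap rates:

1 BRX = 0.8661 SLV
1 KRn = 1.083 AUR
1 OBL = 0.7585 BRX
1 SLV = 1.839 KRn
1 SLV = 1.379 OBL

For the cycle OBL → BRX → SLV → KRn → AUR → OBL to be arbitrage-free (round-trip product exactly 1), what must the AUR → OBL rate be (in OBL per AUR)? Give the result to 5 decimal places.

0.76430

Known legs of the cycle: 0.7585 × 0.8661 × 1.839 × 1.083 = 1.30837973712345
For no arbitrage the full-cycle product must be 1, so the missing rate is 1 / 1.30837973712345 ≈ 0.7643041.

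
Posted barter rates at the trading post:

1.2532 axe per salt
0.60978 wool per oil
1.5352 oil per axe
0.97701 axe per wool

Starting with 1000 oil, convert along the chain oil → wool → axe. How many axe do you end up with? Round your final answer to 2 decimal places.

595.76

1000 oil × 0.60978 = 609.78 wool
609.78 wool × 0.97701 = 595.7611578 axe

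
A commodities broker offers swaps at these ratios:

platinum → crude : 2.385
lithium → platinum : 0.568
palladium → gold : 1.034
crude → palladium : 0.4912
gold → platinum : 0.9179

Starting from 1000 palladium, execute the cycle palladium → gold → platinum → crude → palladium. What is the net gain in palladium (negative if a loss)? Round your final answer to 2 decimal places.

1000 palladium × 1.034 = 1034 gold
1034 gold × 0.9179 = 949.1086 platinum
949.1086 platinum × 2.385 = 2263.624011 crude
2263.624011 crude × 0.4912 = 1111.8921142032 palladium
Net change: 1111.8921142032 − 1000 = 111.8921142032 palladium

111.89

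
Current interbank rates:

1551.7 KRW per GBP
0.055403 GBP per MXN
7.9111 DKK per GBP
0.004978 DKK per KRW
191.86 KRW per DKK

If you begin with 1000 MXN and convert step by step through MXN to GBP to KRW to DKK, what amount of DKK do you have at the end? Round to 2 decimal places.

1000 MXN × 0.055403 = 55.403 GBP
55.403 GBP × 1551.7 = 85968.8351 KRW
85968.8351 KRW × 0.004978 = 427.9528611278 DKK

427.95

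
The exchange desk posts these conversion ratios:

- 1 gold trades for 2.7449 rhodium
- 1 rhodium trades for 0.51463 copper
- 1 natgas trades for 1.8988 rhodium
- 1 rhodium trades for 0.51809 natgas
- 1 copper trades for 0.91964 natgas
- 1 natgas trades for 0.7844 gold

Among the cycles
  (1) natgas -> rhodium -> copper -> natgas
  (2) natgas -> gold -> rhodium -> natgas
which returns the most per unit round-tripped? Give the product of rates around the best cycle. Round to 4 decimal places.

1.1155

(1) 1.8988 × 0.51463 × 0.91964 = 0.89865
(2) 0.7844 × 2.7449 × 0.51809 = 1.11550
Highest is cycle (2) at 1.1155 (>1, arbitrage).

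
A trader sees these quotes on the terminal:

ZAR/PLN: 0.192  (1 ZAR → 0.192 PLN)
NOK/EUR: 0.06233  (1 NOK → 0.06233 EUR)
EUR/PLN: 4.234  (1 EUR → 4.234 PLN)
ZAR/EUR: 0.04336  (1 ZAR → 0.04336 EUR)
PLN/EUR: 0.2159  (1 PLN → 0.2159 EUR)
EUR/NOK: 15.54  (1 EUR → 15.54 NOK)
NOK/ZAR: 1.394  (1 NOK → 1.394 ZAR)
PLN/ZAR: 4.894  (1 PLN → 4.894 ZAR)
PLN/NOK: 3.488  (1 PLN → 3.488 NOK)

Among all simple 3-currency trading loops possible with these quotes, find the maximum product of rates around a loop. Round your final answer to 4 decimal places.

EUR→NOK→ZAR→EUR: 15.54 × 1.394 × 0.04336 = 0.93930
ZAR→PLN→NOK→ZAR: 0.192 × 3.488 × 1.394 = 0.93356
EUR→PLN→NOK→EUR: 4.234 × 3.488 × 0.06233 = 0.92050
EUR→PLN→ZAR→EUR: 4.234 × 4.894 × 0.04336 = 0.89847
Maximum is EUR→NOK→ZAR→EUR at 0.9393; no arbitrage — every cycle loses value.

0.9393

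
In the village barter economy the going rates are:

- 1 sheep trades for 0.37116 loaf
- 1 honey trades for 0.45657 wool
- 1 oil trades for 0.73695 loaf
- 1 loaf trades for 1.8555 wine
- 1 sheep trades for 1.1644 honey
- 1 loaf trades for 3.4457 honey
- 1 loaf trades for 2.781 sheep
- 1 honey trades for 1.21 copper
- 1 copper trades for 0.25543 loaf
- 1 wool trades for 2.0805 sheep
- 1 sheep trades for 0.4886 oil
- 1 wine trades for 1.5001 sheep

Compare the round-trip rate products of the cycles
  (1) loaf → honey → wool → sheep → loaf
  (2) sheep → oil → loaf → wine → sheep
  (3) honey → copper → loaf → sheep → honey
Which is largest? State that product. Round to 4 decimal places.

1.2148

(1) 3.4457 × 0.45657 × 2.0805 × 0.37116 = 1.21483
(2) 0.4886 × 0.73695 × 1.8555 × 1.5001 = 1.00224
(3) 1.21 × 0.25543 × 2.781 × 1.1644 = 1.00083
Highest is cycle (1) at 1.2148 (>1, arbitrage).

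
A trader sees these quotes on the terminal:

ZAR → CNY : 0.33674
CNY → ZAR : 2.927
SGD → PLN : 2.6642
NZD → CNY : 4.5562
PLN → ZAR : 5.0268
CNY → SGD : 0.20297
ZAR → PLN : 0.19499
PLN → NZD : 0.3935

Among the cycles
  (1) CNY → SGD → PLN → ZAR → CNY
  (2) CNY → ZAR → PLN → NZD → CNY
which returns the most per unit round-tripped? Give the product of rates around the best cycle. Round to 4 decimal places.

1.0233

(1) 0.20297 × 2.6642 × 5.0268 × 0.33674 = 0.91535
(2) 2.927 × 0.19499 × 0.3935 × 4.5562 = 1.02325
Highest is cycle (2) at 1.0233 (>1, arbitrage).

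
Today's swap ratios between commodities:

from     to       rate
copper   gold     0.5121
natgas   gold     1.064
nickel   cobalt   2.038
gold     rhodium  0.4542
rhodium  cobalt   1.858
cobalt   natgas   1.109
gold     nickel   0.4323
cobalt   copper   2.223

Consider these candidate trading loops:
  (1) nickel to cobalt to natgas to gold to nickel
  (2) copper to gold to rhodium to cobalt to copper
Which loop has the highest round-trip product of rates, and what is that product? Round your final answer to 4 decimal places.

(1) 2.038 × 1.109 × 1.064 × 0.4323 = 1.03959
(2) 0.5121 × 0.4542 × 1.858 × 2.223 = 0.96070
Highest is cycle (1) at 1.0396 (>1, arbitrage).

1.0396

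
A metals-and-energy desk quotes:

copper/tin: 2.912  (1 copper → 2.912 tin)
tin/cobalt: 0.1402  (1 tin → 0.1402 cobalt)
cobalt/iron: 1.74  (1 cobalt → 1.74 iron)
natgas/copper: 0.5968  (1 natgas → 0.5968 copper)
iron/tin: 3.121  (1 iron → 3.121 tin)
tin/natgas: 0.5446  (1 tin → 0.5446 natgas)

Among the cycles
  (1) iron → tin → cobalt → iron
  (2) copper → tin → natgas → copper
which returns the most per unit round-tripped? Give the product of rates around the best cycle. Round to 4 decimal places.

(1) 3.121 × 0.1402 × 1.74 = 0.76136
(2) 2.912 × 0.5446 × 0.5968 = 0.94645
Highest is cycle (2) at 0.9465 (≤1, no arbitrage).

0.9465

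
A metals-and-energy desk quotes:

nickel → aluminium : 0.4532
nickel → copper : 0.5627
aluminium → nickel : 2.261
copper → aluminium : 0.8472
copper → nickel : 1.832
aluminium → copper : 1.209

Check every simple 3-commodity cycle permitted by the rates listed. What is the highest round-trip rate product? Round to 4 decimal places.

nickel→copper→aluminium→nickel: 0.5627 × 0.8472 × 2.261 = 1.07786
nickel→aluminium→copper→nickel: 0.4532 × 1.209 × 1.832 = 1.00379
Maximum is nickel→copper→aluminium→nickel at 1.0779; arbitrage exists.

1.0779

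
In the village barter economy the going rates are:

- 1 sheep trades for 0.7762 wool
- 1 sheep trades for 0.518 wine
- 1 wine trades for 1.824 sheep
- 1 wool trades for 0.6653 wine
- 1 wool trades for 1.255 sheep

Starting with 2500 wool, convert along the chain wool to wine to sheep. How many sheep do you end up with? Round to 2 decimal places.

3033.77

2500 wool × 0.6653 = 1663.25 wine
1663.25 wine × 1.824 = 3033.768 sheep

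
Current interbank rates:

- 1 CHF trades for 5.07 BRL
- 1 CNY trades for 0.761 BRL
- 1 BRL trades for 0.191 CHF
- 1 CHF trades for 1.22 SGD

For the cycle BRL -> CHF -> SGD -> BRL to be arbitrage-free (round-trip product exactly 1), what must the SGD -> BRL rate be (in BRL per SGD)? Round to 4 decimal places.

4.2915

Known legs of the cycle: 0.191 × 1.22 = 0.23302
For no arbitrage the full-cycle product must be 1, so the missing rate is 1 / 0.23302 ≈ 4.291477.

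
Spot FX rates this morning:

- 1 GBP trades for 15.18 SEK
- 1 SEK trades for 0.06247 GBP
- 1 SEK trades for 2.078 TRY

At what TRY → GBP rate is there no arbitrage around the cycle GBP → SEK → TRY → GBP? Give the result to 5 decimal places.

Known legs of the cycle: 15.18 × 2.078 = 31.54404
For no arbitrage the full-cycle product must be 1, so the missing rate is 1 / 31.54404 ≈ 0.0317017.

0.03170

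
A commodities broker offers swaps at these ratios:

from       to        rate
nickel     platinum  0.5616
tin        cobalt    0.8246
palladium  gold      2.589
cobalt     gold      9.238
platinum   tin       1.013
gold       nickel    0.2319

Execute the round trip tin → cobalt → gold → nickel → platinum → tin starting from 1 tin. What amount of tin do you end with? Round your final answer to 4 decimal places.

1.0050

1 tin × 0.8246 = 0.8246 cobalt
0.8246 cobalt × 9.238 = 7.6176548 gold
7.6176548 gold × 0.2319 = 1.76653414812 nickel
1.76653414812 nickel × 0.5616 = 0.992085577584192 platinum
0.992085577584192 platinum × 1.013 = 1.004982690092786496 tin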